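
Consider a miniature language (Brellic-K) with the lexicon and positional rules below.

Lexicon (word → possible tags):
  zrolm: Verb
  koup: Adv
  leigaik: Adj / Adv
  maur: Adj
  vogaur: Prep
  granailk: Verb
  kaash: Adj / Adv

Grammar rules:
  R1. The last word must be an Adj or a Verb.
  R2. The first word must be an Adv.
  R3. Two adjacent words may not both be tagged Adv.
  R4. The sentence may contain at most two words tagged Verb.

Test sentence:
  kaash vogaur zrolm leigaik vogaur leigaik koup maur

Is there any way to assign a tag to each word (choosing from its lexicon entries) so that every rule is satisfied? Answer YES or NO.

Candidates per position — 1:kaash {Adj,Adv}; 2:vogaur {Prep}; 3:zrolm {Verb}; 4:leigaik {Adj,Adv}; 5:vogaur {Prep}; 6:leigaik {Adj,Adv}; 7:koup {Adv}; 8:maur {Adj}.
One satisfying assignment: Adv Prep Verb Adv Prep Adj Adv Adj.
Rule-by-rule: rule 1 holds; rule 2 holds; rule 3 holds; rule 4 holds.

YES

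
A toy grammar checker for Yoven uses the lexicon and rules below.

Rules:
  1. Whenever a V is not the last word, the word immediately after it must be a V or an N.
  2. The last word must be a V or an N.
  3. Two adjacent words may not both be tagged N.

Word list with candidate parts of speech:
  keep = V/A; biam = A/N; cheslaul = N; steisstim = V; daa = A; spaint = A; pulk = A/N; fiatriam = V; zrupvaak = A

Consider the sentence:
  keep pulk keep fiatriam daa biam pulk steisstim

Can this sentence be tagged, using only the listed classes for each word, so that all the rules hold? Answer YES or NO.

Candidates per position — 1:keep {V,A}; 2:pulk {A,N}; 3:keep {V,A}; 4:fiatriam {V}; 5:daa {A}; 6:biam {A,N}; 7:pulk {A,N}; 8:steisstim {V}.
Rule 1 cannot be satisfied by any choice of tags from the lexicon.
So there is no consistent tagging.

NO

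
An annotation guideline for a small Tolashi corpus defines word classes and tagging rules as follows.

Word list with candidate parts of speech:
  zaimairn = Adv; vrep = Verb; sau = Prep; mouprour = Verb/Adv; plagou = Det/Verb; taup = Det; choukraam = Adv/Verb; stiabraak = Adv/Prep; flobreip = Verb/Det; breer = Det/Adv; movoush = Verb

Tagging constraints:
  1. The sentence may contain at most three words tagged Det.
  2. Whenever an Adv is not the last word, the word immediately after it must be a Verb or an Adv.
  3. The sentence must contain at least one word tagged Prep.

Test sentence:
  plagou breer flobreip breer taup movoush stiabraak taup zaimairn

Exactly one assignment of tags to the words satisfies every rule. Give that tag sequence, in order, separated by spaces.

Candidates per position — 1:plagou {Det,Verb}; 2:breer {Det,Adv}; 3:flobreip {Verb,Det}; 4:breer {Det,Adv}; 5:taup {Det}; 6:movoush {Verb}; 7:stiabraak {Adv,Prep}; 8:taup {Det}; 9:zaimairn {Adv}.
At position 4, choosing Adv makes rule 2 impossible to satisfy; hence Det.
At position 7, choosing Adv makes rule 2 impossible to satisfy; hence Prep.
At position 1, choosing Det makes rule 1 impossible to satisfy; hence Verb.
At position 2, choosing Det makes rule 1 impossible to satisfy; hence Adv.
At position 3, choosing Det makes rule 1 impossible to satisfy; hence Verb.
That leaves exactly one tagging: Verb Adv Verb Det Det Verb Prep Det Adv.
Rule-by-rule: rule 1 satisfied; rule 2 satisfied; rule 3 satisfied.

Verb Adv Verb Det Det Verb Prep Det Adv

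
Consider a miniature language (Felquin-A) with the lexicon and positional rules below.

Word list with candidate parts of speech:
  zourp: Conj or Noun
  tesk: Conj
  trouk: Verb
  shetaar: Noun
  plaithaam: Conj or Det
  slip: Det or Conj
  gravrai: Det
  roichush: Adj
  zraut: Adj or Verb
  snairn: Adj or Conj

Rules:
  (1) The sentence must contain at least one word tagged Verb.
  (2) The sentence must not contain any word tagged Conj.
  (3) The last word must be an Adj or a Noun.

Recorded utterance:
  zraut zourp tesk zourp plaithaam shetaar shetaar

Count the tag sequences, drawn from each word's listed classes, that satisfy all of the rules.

0

Candidates per position — 1:zraut {Adj,Verb}; 2:zourp {Conj,Noun}; 3:tesk {Conj}; 4:zourp {Conj,Noun}; 5:plaithaam {Conj,Det}; 6:shetaar {Noun}; 7:shetaar {Noun}.
There are 16 candidate sequences in total.
Rule 2 cannot be satisfied by any choice of tags from the lexicon.
So there is no consistent tagging.
Count = 0.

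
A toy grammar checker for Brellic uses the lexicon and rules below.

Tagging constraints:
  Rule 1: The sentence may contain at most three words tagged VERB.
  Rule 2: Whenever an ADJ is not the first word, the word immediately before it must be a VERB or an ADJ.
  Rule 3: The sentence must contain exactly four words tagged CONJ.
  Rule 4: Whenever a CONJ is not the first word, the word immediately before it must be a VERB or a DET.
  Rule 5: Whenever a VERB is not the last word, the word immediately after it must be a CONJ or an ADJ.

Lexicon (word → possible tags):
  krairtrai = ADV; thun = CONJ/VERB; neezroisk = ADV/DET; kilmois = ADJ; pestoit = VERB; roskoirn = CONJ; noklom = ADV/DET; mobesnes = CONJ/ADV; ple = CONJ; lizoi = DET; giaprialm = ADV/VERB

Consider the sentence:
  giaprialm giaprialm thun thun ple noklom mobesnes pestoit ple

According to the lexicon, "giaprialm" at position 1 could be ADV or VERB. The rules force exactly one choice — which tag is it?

ADV

Candidates per position — 1:giaprialm {ADV,VERB}; 2:giaprialm {ADV,VERB}; 3:thun {CONJ,VERB}; 4:thun {CONJ,VERB}; 5:ple {CONJ}; 6:noklom {ADV,DET}; 7:mobesnes {CONJ,ADV}; 8:pestoit {VERB}; 9:ple {CONJ}.
Position 1: VERB is ruled out by rule 5; that leaves ADV.
Position 4: CONJ is ruled out by rule 4; that leaves VERB.
Position 7: ADV is ruled out by rule 3; that leaves CONJ.
Position 3: VERB is ruled out by rule 3; that leaves CONJ.
Position 6: ADV is ruled out by rule 4; that leaves DET.
Position 2: ADV is ruled out by rule 4; that leaves VERB.
So the tagging must be: ADV VERB CONJ VERB CONJ DET CONJ VERB CONJ.
Check: rule 1 ✓; rule 2 ✓; rule 3 ✓; rule 4 ✓; rule 5 ✓.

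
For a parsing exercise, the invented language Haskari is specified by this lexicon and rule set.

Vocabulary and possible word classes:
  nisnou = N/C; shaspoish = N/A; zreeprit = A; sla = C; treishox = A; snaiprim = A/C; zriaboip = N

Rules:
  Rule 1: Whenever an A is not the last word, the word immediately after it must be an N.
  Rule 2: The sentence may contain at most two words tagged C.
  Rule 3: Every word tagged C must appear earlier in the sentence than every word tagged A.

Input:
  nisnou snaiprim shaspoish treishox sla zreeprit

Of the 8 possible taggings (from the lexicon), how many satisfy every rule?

0

Candidates per position — 1:nisnou {N,C}; 2:snaiprim {A,C}; 3:shaspoish {N,A}; 4:treishox {A}; 5:sla {C}; 6:zreeprit {A}.
There are 8 candidate sequences in total.
Rule 1 cannot be satisfied by any choice of tags from the lexicon.
So there is no consistent tagging.
Count = 0.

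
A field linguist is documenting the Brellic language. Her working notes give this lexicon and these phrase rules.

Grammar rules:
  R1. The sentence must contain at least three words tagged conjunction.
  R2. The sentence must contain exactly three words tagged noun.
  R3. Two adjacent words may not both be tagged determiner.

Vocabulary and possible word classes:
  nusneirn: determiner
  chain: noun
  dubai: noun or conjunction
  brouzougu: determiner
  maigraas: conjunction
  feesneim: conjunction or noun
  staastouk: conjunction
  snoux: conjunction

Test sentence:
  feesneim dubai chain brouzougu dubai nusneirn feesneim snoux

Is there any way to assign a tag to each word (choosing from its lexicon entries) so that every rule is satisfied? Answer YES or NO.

YES

Candidates per position — 1:feesneim {conjunction,noun}; 2:dubai {noun,conjunction}; 3:chain {noun}; 4:brouzougu {determiner}; 5:dubai {noun,conjunction}; 6:nusneirn {determiner}; 7:feesneim {conjunction,noun}; 8:snoux {conjunction}.
One satisfying assignment: conjunction conjunction noun determiner noun determiner noun conjunction.
Check: rule 1 holds; rule 2 holds; rule 3 holds.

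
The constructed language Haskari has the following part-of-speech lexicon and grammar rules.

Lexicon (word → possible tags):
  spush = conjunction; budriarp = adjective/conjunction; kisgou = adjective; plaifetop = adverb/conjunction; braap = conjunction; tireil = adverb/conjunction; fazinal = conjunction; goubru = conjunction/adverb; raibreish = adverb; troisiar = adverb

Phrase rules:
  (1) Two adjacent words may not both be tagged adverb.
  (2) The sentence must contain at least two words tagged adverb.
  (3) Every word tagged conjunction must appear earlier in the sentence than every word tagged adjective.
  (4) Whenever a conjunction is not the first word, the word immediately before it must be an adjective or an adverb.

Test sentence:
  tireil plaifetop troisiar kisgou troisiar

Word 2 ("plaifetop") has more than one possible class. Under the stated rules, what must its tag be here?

conjunction

Candidates per position — 1:tireil {adverb,conjunction}; 2:plaifetop {adverb,conjunction}; 3:troisiar {adverb}; 4:kisgou {adjective}; 5:troisiar {adverb}.
Position 2: tagging it adverb would leave rule 1 unsatisfiable, so it must be conjunction.
Position 1: tagging it conjunction would leave rule 4 unsatisfiable, so it must be adverb.
The unique satisfying tagging is: adverb conjunction adverb adjective adverb.
Check: rule 1 satisfied; rule 2 satisfied; rule 3 satisfied; rule 4 satisfied.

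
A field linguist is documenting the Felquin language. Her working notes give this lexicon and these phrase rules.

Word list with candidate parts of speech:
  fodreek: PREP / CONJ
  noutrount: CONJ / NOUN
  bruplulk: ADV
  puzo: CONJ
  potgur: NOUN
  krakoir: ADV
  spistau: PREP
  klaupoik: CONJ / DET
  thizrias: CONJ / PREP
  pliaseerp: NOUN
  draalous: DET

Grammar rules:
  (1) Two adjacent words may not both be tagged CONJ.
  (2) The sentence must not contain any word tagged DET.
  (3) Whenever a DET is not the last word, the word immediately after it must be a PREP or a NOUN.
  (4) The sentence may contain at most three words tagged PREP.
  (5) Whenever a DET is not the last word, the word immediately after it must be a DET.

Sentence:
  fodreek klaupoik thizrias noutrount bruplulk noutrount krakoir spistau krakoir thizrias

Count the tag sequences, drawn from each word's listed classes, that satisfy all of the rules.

4

Candidates per position — 1:fodreek {PREP,CONJ}; 2:klaupoik {CONJ,DET}; 3:thizrias {CONJ,PREP}; 4:noutrount {CONJ,NOUN}; 5:bruplulk {ADV}; 6:noutrount {CONJ,NOUN}; 7:krakoir {ADV}; 8:spistau {PREP}; 9:krakoir {ADV}; 10:thizrias {CONJ,PREP}.
There are 64 candidate sequences in total.
The sequences that satisfy every rule: PREP CONJ PREP CONJ ADV CONJ ADV PREP ADV CONJ; PREP CONJ PREP CONJ ADV NOUN ADV PREP ADV CONJ; PREP CONJ PREP NOUN ADV CONJ ADV PREP ADV CONJ; PREP CONJ PREP NOUN ADV NOUN ADV PREP ADV CONJ.
Count = 4.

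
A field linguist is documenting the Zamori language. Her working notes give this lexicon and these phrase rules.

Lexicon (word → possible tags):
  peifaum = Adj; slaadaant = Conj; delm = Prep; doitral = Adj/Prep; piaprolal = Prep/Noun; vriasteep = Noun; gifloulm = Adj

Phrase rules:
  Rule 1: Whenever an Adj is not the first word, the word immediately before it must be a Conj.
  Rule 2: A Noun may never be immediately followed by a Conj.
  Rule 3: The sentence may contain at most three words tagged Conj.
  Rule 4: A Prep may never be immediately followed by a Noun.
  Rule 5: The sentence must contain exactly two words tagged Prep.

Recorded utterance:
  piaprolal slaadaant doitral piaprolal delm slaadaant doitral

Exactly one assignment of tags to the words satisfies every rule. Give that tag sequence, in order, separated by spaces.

Prep Conj Adj Noun Prep Conj Adj

Candidates per position — 1:piaprolal {Prep,Noun}; 2:slaadaant {Conj}; 3:doitral {Adj,Prep}; 4:piaprolal {Prep,Noun}; 5:delm {Prep}; 6:slaadaant {Conj}; 7:doitral {Adj,Prep}.
If word 1 were Noun, no tagging could satisfy rule 2; so word 1 is Prep.
If word 3 were Prep, no tagging could satisfy rule 5; so word 3 is Adj.
If word 4 were Prep, no tagging could satisfy rule 5; so word 4 is Noun.
If word 7 were Prep, no tagging could satisfy rule 5; so word 7 is Adj.
That leaves exactly one tagging: Prep Conj Adj Noun Prep Conj Adj.
Check: rule 1 ok; rule 2 ok; rule 3 ok; rule 4 ok; rule 5 ok.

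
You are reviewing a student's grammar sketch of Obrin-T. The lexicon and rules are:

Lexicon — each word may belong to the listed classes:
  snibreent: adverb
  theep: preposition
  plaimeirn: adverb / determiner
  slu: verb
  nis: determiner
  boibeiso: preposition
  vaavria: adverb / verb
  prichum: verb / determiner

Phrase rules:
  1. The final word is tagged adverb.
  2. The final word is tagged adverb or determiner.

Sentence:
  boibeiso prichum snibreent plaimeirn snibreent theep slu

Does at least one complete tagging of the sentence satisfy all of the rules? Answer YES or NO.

Candidates per position — 1:boibeiso {preposition}; 2:prichum {verb,determiner}; 3:snibreent {adverb}; 4:plaimeirn {adverb,determiner}; 5:snibreent {adverb}; 6:theep {preposition}; 7:slu {verb}.
Rule 1 cannot be satisfied by any choice of tags from the lexicon.
So there is no consistent tagging.

NO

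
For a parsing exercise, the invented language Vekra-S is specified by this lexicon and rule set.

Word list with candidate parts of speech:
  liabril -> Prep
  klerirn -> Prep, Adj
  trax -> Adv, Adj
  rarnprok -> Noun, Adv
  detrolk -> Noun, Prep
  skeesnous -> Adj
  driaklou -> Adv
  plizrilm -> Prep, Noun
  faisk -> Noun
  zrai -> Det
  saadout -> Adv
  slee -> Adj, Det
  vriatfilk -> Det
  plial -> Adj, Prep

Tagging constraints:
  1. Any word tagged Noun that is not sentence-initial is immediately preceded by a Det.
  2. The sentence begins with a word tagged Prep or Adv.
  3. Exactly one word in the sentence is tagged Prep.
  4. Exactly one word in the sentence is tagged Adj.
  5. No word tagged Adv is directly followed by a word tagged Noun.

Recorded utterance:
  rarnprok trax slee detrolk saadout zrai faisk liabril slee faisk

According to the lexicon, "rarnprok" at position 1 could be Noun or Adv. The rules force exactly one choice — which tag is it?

Candidates per position — 1:rarnprok {Noun,Adv}; 2:trax {Adv,Adj}; 3:slee {Adj,Det}; 4:detrolk {Noun,Prep}; 5:saadout {Adv}; 6:zrai {Det}; 7:faisk {Noun}; 8:liabril {Prep}; 9:slee {Adj,Det}; 10:faisk {Noun}.
At position 1, choosing Noun makes rule 2 impossible to satisfy; hence Adv.
At position 4, choosing Prep makes rule 3 impossible to satisfy; hence Noun.
At position 9, choosing Adj makes rule 1 impossible to satisfy; hence Det.
At position 3, choosing Adj makes rule 1 impossible to satisfy; hence Det.
At position 2, choosing Adv makes rule 4 impossible to satisfy; hence Adj.
So the tagging must be: Adv Adj Det Noun Adv Det Noun Prep Det Noun.
Verifying each rule — rule 1 ✓; rule 2 ✓; rule 3 ✓; rule 4 ✓; rule 5 ✓.

Adv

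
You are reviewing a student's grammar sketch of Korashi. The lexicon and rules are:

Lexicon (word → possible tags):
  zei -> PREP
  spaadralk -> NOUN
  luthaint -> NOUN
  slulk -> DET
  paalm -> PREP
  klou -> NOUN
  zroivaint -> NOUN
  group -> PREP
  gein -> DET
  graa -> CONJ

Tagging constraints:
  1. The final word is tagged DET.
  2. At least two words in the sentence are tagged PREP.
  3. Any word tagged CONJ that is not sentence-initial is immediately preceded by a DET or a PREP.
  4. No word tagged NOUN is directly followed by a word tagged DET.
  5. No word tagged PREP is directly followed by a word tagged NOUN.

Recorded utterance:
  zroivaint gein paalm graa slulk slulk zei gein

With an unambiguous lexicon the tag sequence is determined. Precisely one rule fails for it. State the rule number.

4

Fixed tagging: NOUN DET PREP CONJ DET DET PREP DET.
Checking each rule: R1 pass, R2 pass, R3 pass, R4 fail, R5 pass.
Only rule 4 fails.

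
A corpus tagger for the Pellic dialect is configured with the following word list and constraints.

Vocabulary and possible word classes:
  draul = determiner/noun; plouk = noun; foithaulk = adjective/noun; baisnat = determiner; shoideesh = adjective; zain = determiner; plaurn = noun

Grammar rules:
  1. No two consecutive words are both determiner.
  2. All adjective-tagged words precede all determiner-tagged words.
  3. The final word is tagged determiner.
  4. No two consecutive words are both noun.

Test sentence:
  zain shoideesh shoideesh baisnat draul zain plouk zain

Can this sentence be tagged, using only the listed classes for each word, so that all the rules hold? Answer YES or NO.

NO

Candidates per position — 1:zain {determiner}; 2:shoideesh {adjective}; 3:shoideesh {adjective}; 4:baisnat {determiner}; 5:draul {determiner,noun}; 6:zain {determiner}; 7:plouk {noun}; 8:zain {determiner}.
Rule 2 cannot be satisfied by any choice of tags from the lexicon.
So there is no consistent tagging.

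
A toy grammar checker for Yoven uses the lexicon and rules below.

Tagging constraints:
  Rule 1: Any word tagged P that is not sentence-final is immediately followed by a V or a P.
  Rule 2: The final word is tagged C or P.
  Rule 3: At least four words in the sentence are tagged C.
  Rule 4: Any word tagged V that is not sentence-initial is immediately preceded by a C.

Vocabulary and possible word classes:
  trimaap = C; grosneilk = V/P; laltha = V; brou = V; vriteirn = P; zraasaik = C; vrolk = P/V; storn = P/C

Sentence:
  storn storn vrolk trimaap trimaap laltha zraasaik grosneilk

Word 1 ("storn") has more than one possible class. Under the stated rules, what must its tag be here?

C

Candidates per position — 1:storn {P,C}; 2:storn {P,C}; 3:vrolk {P,V}; 4:trimaap {C}; 5:trimaap {C}; 6:laltha {V}; 7:zraasaik {C}; 8:grosneilk {V,P}.
If word 3 were P, no tagging could satisfy rule 1; so word 3 is V.
If word 8 were V, no tagging could satisfy rule 2; so word 8 is P.
If word 2 were P, no tagging could satisfy rule 4; so word 2 is C.
If word 1 were P, no tagging could satisfy rule 1; so word 1 is C.
The only consistent sequence is: C C V C C V C P.
Checking: rule 1 holds; rule 2 holds; rule 3 holds; rule 4 holds.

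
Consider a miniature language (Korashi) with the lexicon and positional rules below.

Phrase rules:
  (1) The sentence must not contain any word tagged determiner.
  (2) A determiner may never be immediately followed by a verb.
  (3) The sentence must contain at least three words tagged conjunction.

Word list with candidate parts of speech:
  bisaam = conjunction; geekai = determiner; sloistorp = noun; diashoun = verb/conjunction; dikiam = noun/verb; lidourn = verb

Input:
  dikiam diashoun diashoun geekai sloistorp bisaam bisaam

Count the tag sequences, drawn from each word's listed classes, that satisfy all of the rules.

Candidates per position — 1:dikiam {noun,verb}; 2:diashoun {verb,conjunction}; 3:diashoun {verb,conjunction}; 4:geekai {determiner}; 5:sloistorp {noun}; 6:bisaam {conjunction}; 7:bisaam {conjunction}.
There are 8 candidate sequences in total.
Rule 1 cannot be satisfied by any choice of tags from the lexicon.
So there is no consistent tagging.
Count = 0.

0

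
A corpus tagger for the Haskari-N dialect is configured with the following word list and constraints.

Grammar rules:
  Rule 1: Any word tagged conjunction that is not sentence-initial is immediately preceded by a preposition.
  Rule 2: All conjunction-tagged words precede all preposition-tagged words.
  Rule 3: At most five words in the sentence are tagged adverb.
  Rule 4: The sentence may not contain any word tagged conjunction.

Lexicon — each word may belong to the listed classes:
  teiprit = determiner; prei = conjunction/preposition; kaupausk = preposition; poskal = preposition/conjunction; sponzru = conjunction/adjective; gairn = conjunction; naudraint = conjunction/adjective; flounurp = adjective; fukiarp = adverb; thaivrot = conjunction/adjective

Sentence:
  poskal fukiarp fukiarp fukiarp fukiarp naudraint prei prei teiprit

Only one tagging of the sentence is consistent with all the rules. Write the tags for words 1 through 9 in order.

preposition adverb adverb adverb adverb adjective preposition preposition determiner

Candidates per position — 1:poskal {preposition,conjunction}; 2:fukiarp {adverb}; 3:fukiarp {adverb}; 4:fukiarp {adverb}; 5:fukiarp {adverb}; 6:naudraint {conjunction,adjective}; 7:prei {conjunction,preposition}; 8:prei {conjunction,preposition}; 9:teiprit {determiner}.
At position 1, choosing conjunction makes rule 4 impossible to satisfy; hence preposition.
At position 6, choosing conjunction makes rule 1 impossible to satisfy; hence adjective.
At position 7, choosing conjunction makes rule 1 impossible to satisfy; hence preposition.
At position 8, choosing conjunction makes rule 2 impossible to satisfy; hence preposition.
So the tagging must be: preposition adverb adverb adverb adverb adjective preposition preposition determiner.
Verifying each rule — rule 1 holds; rule 2 holds; rule 3 holds; rule 4 holds.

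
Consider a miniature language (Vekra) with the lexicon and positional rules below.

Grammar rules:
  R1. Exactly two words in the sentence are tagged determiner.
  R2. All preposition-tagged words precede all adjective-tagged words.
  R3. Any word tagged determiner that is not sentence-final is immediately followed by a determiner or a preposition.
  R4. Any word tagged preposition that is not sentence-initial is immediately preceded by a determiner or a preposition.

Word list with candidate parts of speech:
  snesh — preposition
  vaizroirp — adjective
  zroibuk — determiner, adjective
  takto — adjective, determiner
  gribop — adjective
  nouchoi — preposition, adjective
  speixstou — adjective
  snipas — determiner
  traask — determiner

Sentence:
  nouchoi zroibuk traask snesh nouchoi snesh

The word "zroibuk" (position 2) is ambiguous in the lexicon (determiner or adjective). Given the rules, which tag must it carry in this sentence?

Candidates per position — 1:nouchoi {preposition,adjective}; 2:zroibuk {determiner,adjective}; 3:traask {determiner}; 4:snesh {preposition}; 5:nouchoi {preposition,adjective}; 6:snesh {preposition}.
At position 1, choosing adjective makes rule 2 impossible to satisfy; hence preposition.
At position 2, choosing adjective makes rule 1 impossible to satisfy; hence determiner.
At position 5, choosing adjective makes rule 2 impossible to satisfy; hence preposition.
That leaves exactly one tagging: preposition determiner determiner preposition preposition preposition.
Check: rule 1 holds; rule 2 holds; rule 3 holds; rule 4 holds.

determiner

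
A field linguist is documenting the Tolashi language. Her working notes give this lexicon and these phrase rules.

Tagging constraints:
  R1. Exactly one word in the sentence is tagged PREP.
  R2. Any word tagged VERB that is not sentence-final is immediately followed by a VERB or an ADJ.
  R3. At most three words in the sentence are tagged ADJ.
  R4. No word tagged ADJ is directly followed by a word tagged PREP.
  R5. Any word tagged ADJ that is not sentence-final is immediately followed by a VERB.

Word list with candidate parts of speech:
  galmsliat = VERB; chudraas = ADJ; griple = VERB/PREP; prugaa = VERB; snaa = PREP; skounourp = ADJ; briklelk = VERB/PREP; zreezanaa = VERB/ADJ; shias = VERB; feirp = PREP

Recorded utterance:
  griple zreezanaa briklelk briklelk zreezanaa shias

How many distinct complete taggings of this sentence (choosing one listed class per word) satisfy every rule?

Candidates per position — 1:griple {VERB,PREP}; 2:zreezanaa {VERB,ADJ}; 3:briklelk {VERB,PREP}; 4:briklelk {VERB,PREP}; 5:zreezanaa {VERB,ADJ}; 6:shias {VERB}.
There are 32 candidate sequences in total.
The sequences that satisfy every rule: PREP VERB VERB VERB VERB VERB; PREP VERB VERB VERB ADJ VERB; PREP ADJ VERB VERB VERB VERB; PREP ADJ VERB VERB ADJ VERB.
Count = 4.

4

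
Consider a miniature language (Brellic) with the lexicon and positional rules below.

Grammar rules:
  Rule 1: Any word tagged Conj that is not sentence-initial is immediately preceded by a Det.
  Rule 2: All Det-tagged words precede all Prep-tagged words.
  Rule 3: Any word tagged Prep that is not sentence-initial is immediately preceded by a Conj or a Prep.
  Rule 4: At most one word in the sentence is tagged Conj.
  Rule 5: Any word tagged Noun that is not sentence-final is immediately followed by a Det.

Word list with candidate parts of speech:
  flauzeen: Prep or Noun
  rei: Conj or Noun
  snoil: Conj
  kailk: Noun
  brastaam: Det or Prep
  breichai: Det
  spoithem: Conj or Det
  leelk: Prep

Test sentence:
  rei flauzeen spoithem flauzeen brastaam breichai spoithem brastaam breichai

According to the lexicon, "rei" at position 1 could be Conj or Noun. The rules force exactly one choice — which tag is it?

Conj

Candidates per position — 1:rei {Conj,Noun}; 2:flauzeen {Prep,Noun}; 3:spoithem {Conj,Det}; 4:flauzeen {Prep,Noun}; 5:brastaam {Det,Prep}; 6:breichai {Det}; 7:spoithem {Conj,Det}; 8:brastaam {Det,Prep}; 9:breichai {Det}.
Word 1 cannot be Noun — rule 5 would then fail for every completion. It is Conj.
Word 2 cannot be Prep — rule 2 would then fail for every completion. It is Noun.
Word 3 cannot be Conj — rule 1 would then fail for every completion. It is Det.
Word 4 cannot be Prep — rule 2 would then fail for every completion. It is Noun.
Word 5 cannot be Prep — rule 2 would then fail for every completion. It is Det.
Word 7 cannot be Conj — rule 4 would then fail for every completion. It is Det.
Word 8 cannot be Prep — rule 2 would then fail for every completion. It is Det.
The only consistent sequence is: Conj Noun Det Noun Det Det Det Det Det.
Verifying each rule — rule 1 ok; rule 2 ok; rule 3 ok; rule 4 ok; rule 5 ok.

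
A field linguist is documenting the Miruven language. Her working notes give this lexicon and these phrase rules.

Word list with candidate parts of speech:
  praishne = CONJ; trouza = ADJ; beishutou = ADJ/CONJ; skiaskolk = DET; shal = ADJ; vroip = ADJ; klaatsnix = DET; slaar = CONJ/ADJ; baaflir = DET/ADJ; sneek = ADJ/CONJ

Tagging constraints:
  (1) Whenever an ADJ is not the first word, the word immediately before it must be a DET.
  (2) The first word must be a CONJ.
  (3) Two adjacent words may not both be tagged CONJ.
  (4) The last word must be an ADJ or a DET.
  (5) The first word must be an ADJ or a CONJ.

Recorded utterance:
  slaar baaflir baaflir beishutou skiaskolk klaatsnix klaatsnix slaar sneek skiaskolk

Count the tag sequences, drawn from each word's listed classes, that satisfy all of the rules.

3

Candidates per position — 1:slaar {CONJ,ADJ}; 2:baaflir {DET,ADJ}; 3:baaflir {DET,ADJ}; 4:beishutou {ADJ,CONJ}; 5:skiaskolk {DET}; 6:klaatsnix {DET}; 7:klaatsnix {DET}; 8:slaar {CONJ,ADJ}; 9:sneek {ADJ,CONJ}; 10:skiaskolk {DET}.
There are 64 candidate sequences in total.
The sequences that satisfy every rule: CONJ DET DET ADJ DET DET DET ADJ CONJ DET; CONJ DET DET CONJ DET DET DET ADJ CONJ DET; CONJ DET ADJ CONJ DET DET DET ADJ CONJ DET.
Count = 3.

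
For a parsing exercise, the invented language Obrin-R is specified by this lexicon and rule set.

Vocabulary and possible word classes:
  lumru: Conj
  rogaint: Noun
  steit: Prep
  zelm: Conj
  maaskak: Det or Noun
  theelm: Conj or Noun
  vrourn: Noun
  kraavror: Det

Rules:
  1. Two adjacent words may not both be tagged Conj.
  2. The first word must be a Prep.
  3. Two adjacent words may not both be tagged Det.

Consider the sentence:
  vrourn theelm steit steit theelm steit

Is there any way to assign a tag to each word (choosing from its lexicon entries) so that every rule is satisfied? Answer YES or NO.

Candidates per position — 1:vrourn {Noun}; 2:theelm {Conj,Noun}; 3:steit {Prep}; 4:steit {Prep}; 5:theelm {Conj,Noun}; 6:steit {Prep}.
Rule 2 cannot be satisfied by any choice of tags from the lexicon.
So there is no consistent tagging.

NO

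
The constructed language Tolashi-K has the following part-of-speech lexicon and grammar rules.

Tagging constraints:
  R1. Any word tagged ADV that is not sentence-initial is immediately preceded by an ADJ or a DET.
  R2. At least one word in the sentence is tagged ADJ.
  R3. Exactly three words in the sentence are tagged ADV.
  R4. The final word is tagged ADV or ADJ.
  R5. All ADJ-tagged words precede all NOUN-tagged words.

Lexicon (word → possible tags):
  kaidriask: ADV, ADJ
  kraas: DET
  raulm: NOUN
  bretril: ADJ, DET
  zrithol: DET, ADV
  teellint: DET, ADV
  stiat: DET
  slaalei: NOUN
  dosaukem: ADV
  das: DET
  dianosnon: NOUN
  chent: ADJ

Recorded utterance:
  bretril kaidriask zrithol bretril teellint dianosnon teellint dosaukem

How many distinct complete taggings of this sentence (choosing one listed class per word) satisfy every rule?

7

Candidates per position — 1:bretril {ADJ,DET}; 2:kaidriask {ADV,ADJ}; 3:zrithol {DET,ADV}; 4:bretril {ADJ,DET}; 5:teellint {DET,ADV}; 6:dianosnon {NOUN}; 7:teellint {DET,ADV}; 8:dosaukem {ADV}.
There are 64 candidate sequences in total.
Checking each against the rules leaves 7 sequences.
Count = 7.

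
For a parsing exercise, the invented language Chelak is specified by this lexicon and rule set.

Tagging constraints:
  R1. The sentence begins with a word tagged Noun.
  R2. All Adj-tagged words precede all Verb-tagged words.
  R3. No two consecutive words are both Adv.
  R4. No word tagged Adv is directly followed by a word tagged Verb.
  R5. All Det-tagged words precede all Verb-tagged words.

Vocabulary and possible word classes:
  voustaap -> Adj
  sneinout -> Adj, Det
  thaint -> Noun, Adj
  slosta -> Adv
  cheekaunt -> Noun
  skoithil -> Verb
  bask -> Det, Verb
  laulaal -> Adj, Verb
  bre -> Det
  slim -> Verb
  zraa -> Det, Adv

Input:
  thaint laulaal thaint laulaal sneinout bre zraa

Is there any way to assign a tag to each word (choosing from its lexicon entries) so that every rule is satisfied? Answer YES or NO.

YES

Candidates per position — 1:thaint {Noun,Adj}; 2:laulaal {Adj,Verb}; 3:thaint {Noun,Adj}; 4:laulaal {Adj,Verb}; 5:sneinout {Adj,Det}; 6:bre {Det}; 7:zraa {Det,Adv}.
One satisfying assignment: Noun Adj Adj Adj Adj Det Det.
Rule-by-rule: rule 1 holds; rule 2 holds; rule 3 holds; rule 4 holds; rule 5 holds.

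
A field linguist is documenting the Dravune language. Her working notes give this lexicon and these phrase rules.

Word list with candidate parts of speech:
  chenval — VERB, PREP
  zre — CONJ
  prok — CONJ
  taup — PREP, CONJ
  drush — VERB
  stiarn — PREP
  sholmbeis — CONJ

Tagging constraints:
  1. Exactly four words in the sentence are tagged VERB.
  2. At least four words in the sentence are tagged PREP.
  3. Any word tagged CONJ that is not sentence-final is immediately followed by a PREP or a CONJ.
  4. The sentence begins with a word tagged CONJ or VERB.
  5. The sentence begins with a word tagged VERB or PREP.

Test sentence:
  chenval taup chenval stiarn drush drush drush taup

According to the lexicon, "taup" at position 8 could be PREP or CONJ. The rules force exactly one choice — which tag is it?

Candidates per position — 1:chenval {VERB,PREP}; 2:taup {PREP,CONJ}; 3:chenval {VERB,PREP}; 4:stiarn {PREP}; 5:drush {VERB}; 6:drush {VERB}; 7:drush {VERB}; 8:taup {PREP,CONJ}.
At position 1, choosing PREP makes rule 4 impossible to satisfy; hence VERB.
At position 2, choosing CONJ makes rule 2 impossible to satisfy; hence PREP.
At position 3, choosing VERB makes rule 1 impossible to satisfy; hence PREP.
At position 8, choosing CONJ makes rule 2 impossible to satisfy; hence PREP.
The unique satisfying tagging is: VERB PREP PREP PREP VERB VERB VERB PREP.
Checking: rule 1 ok; rule 2 ok; rule 3 ok; rule 4 ok; rule 5 ok.

PREP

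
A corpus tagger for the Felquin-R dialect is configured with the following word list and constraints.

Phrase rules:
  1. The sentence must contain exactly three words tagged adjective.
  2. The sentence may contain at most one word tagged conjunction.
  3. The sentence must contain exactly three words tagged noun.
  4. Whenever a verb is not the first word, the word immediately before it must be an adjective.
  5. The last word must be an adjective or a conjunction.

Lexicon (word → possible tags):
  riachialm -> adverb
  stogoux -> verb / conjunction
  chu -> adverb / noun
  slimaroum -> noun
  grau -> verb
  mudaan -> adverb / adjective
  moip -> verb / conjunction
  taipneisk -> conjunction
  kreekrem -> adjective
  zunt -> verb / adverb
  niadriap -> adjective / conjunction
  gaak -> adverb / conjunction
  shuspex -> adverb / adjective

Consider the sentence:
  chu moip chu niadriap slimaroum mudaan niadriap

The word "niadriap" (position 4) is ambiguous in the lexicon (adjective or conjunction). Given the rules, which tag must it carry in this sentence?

Candidates per position — 1:chu {adverb,noun}; 2:moip {verb,conjunction}; 3:chu {adverb,noun}; 4:niadriap {adjective,conjunction}; 5:slimaroum {noun}; 6:mudaan {adverb,adjective}; 7:niadriap {adjective,conjunction}.
Position 1: adverb is ruled out by rule 3; that leaves noun.
Position 2: verb is ruled out by rule 4; that leaves conjunction.
Position 3: adverb is ruled out by rule 3; that leaves noun.
Position 4: conjunction is ruled out by rule 1; that leaves adjective.
Position 6: adverb is ruled out by rule 1; that leaves adjective.
Position 7: conjunction is ruled out by rule 1; that leaves adjective.
The only consistent sequence is: noun conjunction noun adjective noun adjective adjective.
Verifying each rule — rule 1 ✓; rule 2 ✓; rule 3 ✓; rule 4 ✓; rule 5 ✓.

adjective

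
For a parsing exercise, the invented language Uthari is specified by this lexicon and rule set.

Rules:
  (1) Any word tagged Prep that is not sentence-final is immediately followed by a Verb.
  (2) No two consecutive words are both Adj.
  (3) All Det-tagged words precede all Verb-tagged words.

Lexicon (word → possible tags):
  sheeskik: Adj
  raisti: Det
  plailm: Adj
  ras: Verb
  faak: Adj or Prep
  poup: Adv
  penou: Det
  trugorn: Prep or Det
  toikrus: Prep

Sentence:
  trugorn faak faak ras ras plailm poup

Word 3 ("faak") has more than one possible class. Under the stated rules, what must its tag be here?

Prep

Candidates per position — 1:trugorn {Prep,Det}; 2:faak {Adj,Prep}; 3:faak {Adj,Prep}; 4:ras {Verb}; 5:ras {Verb}; 6:plailm {Adj}; 7:poup {Adv}.
Position 1: tagging it Prep would leave rule 1 unsatisfiable, so it must be Det.
Position 2: tagging it Prep would leave rule 1 unsatisfiable, so it must be Adj.
Position 3: tagging it Adj would leave rule 2 unsatisfiable, so it must be Prep.
The only consistent sequence is: Det Adj Prep Verb Verb Adj Adv.
Rule-by-rule: rule 1 ok; rule 2 ok; rule 3 ok.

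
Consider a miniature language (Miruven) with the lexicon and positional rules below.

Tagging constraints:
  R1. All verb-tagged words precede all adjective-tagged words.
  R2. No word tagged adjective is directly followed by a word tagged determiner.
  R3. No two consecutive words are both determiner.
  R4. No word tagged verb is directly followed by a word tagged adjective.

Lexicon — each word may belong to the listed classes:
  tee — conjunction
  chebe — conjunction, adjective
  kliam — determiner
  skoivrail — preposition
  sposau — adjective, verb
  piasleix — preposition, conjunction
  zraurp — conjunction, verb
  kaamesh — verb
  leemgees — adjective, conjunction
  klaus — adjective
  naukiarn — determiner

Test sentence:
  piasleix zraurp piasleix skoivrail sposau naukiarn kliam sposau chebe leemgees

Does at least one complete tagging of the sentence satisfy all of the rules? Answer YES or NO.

NO

Candidates per position — 1:piasleix {preposition,conjunction}; 2:zraurp {conjunction,verb}; 3:piasleix {preposition,conjunction}; 4:skoivrail {preposition}; 5:sposau {adjective,verb}; 6:naukiarn {determiner}; 7:kliam {determiner}; 8:sposau {adjective,verb}; 9:chebe {conjunction,adjective}; 10:leemgees {adjective,conjunction}.
Rule 3 cannot be satisfied by any choice of tags from the lexicon.
So there is no consistent tagging.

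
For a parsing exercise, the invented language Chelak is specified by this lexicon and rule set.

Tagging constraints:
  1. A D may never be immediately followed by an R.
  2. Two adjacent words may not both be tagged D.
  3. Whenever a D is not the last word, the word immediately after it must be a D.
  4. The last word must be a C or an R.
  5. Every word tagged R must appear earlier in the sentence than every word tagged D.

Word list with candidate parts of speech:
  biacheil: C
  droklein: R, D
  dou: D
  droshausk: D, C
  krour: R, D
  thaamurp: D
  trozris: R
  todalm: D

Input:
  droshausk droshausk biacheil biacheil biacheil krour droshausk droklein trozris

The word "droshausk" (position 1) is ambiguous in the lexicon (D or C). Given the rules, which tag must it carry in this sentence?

Candidates per position — 1:droshausk {D,C}; 2:droshausk {D,C}; 3:biacheil {C}; 4:biacheil {C}; 5:biacheil {C}; 6:krour {R,D}; 7:droshausk {D,C}; 8:droklein {R,D}; 9:trozris {R}.
Word 1 cannot be D — rule 3 would then fail for every completion. It is C.
Word 2 cannot be D — rule 3 would then fail for every completion. It is C.
Word 6 cannot be D — rule 3 would then fail for every completion. It is R.
Word 7 cannot be D — rule 1 would then fail for every completion. It is C.
Word 8 cannot be D — rule 1 would then fail for every completion. It is R.
The unique satisfying tagging is: C C C C C R C R R.
Rule-by-rule: rule 1 ok; rule 2 ok; rule 3 ok; rule 4 ok; rule 5 ok.

C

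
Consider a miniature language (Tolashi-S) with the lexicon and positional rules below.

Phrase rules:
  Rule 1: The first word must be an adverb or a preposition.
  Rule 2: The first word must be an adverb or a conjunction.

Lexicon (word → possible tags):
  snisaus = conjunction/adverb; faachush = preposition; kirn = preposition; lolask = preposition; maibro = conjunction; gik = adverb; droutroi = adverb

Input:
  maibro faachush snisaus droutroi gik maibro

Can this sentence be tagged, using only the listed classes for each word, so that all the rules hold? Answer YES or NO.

Candidates per position — 1:maibro {conjunction}; 2:faachush {preposition}; 3:snisaus {conjunction,adverb}; 4:droutroi {adverb}; 5:gik {adverb}; 6:maibro {conjunction}.
Rule 1 cannot be satisfied by any choice of tags from the lexicon.
So there is no consistent tagging.

NO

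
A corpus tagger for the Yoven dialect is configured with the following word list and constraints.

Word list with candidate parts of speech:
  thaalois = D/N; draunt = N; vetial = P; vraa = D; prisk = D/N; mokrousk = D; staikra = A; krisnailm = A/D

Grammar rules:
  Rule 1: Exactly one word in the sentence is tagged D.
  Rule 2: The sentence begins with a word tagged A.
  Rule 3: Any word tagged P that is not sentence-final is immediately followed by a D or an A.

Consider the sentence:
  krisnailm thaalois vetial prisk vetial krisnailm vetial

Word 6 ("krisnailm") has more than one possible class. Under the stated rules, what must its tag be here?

A

Candidates per position — 1:krisnailm {A,D}; 2:thaalois {D,N}; 3:vetial {P}; 4:prisk {D,N}; 5:vetial {P}; 6:krisnailm {A,D}; 7:vetial {P}.
Position 1: D is ruled out by rule 2; that leaves A.
Position 4: N is ruled out by rule 3; that leaves D.
Position 6: D is ruled out by rule 1; that leaves A.
Position 2: D is ruled out by rule 1; that leaves N.
That leaves exactly one tagging: A N P D P A P.
Checking: rule 1 ✓; rule 2 ✓; rule 3 ✓.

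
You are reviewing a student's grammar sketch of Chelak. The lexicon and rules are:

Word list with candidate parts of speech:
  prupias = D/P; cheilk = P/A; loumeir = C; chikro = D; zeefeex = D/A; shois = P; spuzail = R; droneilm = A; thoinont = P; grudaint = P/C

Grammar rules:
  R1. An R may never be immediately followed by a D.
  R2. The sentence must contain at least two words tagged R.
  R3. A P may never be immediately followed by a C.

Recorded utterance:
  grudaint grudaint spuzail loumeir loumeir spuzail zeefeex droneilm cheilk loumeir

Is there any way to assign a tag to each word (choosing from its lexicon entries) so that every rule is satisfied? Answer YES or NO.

Candidates per position — 1:grudaint {P,C}; 2:grudaint {P,C}; 3:spuzail {R}; 4:loumeir {C}; 5:loumeir {C}; 6:spuzail {R}; 7:zeefeex {D,A}; 8:droneilm {A}; 9:cheilk {P,A}; 10:loumeir {C}.
One satisfying assignment: C P R C C R A A A C.
Verifying each rule — rule 1 satisfied; rule 2 satisfied; rule 3 satisfied.

YES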